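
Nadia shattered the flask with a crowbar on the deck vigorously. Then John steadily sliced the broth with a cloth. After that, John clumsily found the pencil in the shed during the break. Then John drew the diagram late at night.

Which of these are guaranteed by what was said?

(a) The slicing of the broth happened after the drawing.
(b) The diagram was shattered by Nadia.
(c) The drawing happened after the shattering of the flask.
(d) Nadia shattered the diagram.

(a) Not entailed — the narrative places the slicing before the drawing, not after.
(b) Not entailed — Nadia shattered the flask, not the diagram; the diagram belongs to the drawing event.
(c) Entailed — the narrative places the shattering before the drawing.
(d) Not entailed — Nadia shattered the flask, not the diagram; the diagram belongs to the drawing event.

(c)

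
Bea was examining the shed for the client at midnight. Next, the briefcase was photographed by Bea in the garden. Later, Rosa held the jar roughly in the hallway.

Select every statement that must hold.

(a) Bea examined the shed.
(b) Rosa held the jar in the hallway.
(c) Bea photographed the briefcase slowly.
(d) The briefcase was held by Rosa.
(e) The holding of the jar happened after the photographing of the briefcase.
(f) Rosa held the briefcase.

(a), (b), (e)

(a) Entailed — 'examine' is an activity; 'was examining' entails that some examining happened, so 'examined' holds.
(b) Entailed — dropping 'roughly' leaves a sub-description the original still satisfies.
(c) Not entailed — 'slowly' adds information not in the original event.
(d) Not entailed — Rosa held the jar, not the briefcase; the briefcase belongs to the photographing event.
(e) Entailed — the narrative places the photographing before the holding.
(f) Not entailed — Rosa held the jar, not the briefcase; the briefcase belongs to the photographing event.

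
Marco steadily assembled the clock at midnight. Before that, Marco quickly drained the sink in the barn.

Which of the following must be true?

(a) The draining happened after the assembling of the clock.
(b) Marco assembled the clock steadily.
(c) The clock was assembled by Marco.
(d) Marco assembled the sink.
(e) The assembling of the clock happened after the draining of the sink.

(b), (c), (e)

(a) Not entailed — the narrative places the draining before the assembling, not after.
(b) Entailed — this follows by dropping conjuncts from the assembling event's description.
(c) Entailed — the original entails any weakening of itself; this just drops 'at midnight', 'steadily'.
(d) Not entailed — Marco assembled the clock, not the sink; the sink belongs to the draining event.
(e) Entailed — the narrative places the draining before the assembling.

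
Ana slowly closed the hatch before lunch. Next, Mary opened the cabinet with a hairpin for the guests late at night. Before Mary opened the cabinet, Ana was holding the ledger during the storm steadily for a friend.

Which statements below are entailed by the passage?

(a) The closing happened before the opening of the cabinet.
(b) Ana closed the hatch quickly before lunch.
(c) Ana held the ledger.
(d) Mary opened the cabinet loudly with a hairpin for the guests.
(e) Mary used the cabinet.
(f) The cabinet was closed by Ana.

(a) Entailed — the narrative places the closing before the opening.
(b) Not entailed — 'quickly' adds a manner not in (and inconsistent with) the original.
(c) Entailed — 'hold' is an activity; 'was holding' entails that some holding happened, so 'held' holds.
(d) Not entailed — 'loudly' adds information not in the original event.
(e) Not entailed — the cabinet is the patient, not an instrument — Mary used a hairpin.
(f) Not entailed — Ana closed the hatch, not the cabinet; the cabinet belongs to the opening event.

(a), (c)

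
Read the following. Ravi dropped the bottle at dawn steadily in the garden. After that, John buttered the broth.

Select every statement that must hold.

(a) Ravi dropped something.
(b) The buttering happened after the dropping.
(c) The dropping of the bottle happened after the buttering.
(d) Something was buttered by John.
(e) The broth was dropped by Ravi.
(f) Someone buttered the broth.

(a), (b), (d), (f)

(a) Entailed — every conjunct here is already in the original dropping event.
(b) Entailed — the narrative places the dropping before the buttering.
(c) Not entailed — the narrative places the dropping before the buttering, not after.
(d) Entailed — generalizing the patient leaves a sub-description the original still satisfies.
(e) Not entailed — Ravi dropped the bottle, not the broth; the broth belongs to the buttering event.
(f) Entailed — generalizing the agent leaves a sub-description the original still satisfies.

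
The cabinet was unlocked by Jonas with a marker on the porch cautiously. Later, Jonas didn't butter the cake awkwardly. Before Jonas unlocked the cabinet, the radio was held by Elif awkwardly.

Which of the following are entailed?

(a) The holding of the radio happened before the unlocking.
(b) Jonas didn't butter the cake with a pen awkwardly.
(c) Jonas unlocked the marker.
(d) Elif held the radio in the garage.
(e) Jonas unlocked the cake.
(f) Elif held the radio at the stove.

(a), (b)

(a) Entailed — the narrative places the holding before the unlocking.
(b) Entailed — under negation, adding a further restriction is entailed: if no such buttering event occurred, none occurred with a pen either.
(c) Not entailed — the marker is the instrument, not what was unlocked.
(d) Not entailed — 'in the garage' adds information not in the original event.
(e) Not entailed — Jonas unlocked the cabinet, not the cake; the cake belongs to the buttering event.
(f) Not entailed — 'at the stove' adds information not in the original event.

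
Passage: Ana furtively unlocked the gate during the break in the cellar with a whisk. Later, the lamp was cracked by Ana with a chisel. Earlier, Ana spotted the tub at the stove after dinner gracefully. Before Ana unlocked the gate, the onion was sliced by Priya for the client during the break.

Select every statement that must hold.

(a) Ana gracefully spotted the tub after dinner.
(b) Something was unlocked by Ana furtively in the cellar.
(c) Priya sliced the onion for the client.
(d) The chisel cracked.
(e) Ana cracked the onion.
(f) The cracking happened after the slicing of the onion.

(a) Entailed — dropping 'at the stove' leaves a sub-description the original still satisfies.
(b) Entailed — dropping 'during the break', 'with a whisk' and generalizing the patient leaves a sub-description the original still satisfies.
(c) Entailed — the original entails any weakening of itself; this just drops 'during the break'.
(d) Not entailed — the lamp is what cracked, not the chisel.
(e) Not entailed — Ana cracked the lamp, not the onion; the onion belongs to the slicing event.
(f) Entailed — the narrative places the slicing before the cracking.

(a), (b), (c), (f)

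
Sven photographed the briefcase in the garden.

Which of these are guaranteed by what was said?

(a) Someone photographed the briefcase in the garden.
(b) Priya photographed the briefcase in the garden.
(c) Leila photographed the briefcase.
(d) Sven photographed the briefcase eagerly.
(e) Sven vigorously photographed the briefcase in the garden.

(a)

(a) Entailed — every conjunct here is already in the original photographing event.
(b) Not entailed — the passage has Sven photographing the briefcase, not Priya.
(c) Not entailed — the passage has Sven photographing the briefcase, not Leila.
(d) Not entailed — 'eagerly' adds information not in the original event.
(e) Not entailed — 'vigorously' adds information not in the original event.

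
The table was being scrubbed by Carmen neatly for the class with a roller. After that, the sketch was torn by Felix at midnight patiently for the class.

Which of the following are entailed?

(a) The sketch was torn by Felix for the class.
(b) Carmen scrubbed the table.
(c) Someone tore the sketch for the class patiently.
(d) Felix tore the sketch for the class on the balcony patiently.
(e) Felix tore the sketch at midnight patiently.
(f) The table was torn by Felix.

(a) Entailed — every conjunct here is already in the original tearing event.
(b) Entailed — 'scrub' is an activity; 'was scrubbing' entails that some scrubbing happened, so 'scrubbed' holds.
(c) Entailed — this follows by dropping conjuncts from the tearing event's description.
(d) Not entailed — 'on the balcony' adds information not in the original event.
(e) Entailed — dropping 'for the class' leaves a sub-description the original still satisfies.
(f) Not entailed — Felix tore the sketch, not the table; the table belongs to the scrubbing event.

(a), (b), (c), (e)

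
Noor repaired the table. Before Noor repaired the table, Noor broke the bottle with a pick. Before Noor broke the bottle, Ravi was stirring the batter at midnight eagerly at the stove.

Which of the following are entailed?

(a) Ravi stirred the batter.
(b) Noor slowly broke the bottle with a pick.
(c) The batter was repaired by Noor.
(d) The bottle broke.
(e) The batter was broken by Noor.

(a) Entailed — 'stir' is an activity; 'was stirring' entails that some stirring happened, so 'stirred' holds.
(b) Not entailed — 'slowly' adds information not in the original event.
(c) Not entailed — Noor repaired the table, not the batter; the batter belongs to the stirring event.
(d) Entailed — 'Noor broke the bottle' is causative; it entails the inchoative 'the bottle broke'.
(e) Not entailed — Noor broke the bottle, not the batter; the batter belongs to the stirring event.

(a), (d)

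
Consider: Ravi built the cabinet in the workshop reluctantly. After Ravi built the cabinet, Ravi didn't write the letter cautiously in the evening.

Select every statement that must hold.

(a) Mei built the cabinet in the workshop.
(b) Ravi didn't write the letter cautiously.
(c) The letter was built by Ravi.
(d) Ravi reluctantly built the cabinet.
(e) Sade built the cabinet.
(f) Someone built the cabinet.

(a) Not entailed — the passage has Ravi building the cabinet, not Mei.
(b) Not entailed — dropping 'in the evening' under negation is not valid — the original leaves open that Ravi wrote the letter some other way.
(c) Not entailed — Ravi built the cabinet, not the letter; the letter belongs to the writing event.
(d) Entailed — the original entails any weakening of itself; this just drops 'in the workshop'.
(e) Not entailed — the passage has Ravi building the cabinet, not Sade.
(f) Entailed — every conjunct here is already in the original building event.

(d), (f)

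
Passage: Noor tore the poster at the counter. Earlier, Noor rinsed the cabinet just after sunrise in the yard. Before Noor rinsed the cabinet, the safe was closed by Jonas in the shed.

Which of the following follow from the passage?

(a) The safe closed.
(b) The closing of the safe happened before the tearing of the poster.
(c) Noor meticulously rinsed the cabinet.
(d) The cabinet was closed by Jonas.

(a), (b)

(a) Entailed — 'Jonas closed the safe' is causative; it entails the inchoative 'the safe closed'.
(b) Entailed — the narrative places the closing before the tearing.
(c) Not entailed — 'meticulously' adds information not in the original event.
(d) Not entailed — Jonas closed the safe, not the cabinet; the cabinet belongs to the rinsing event.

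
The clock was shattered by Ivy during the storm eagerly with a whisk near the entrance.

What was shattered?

'the clock' marks the patient of the shattering event.

the clock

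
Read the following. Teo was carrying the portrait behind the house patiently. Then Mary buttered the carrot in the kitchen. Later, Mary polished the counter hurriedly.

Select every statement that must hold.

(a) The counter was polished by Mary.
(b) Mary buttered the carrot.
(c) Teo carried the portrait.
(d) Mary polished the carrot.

(a), (b), (c)

(a) Entailed — the original entails any weakening of itself; this just drops 'hurriedly'.
(b) Entailed — this follows by dropping conjuncts from the buttering event's description.
(c) Entailed — 'carry' is an activity; 'was carrying' entails that some carrying happened, so 'carried' holds.
(d) Not entailed — Mary polished the counter, not the carrot; the carrot belongs to the buttering event.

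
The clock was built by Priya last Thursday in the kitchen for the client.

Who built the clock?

'Priya' marks the agent of the building event.

Priya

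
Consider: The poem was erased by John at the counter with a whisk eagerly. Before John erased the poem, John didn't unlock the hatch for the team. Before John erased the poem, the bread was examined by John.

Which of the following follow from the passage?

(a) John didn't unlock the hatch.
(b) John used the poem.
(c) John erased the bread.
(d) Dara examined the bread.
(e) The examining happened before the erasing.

(e)

(a) Not entailed — dropping 'for the team' under negation is not valid — the original leaves open that John unlocked the hatch some other way.
(b) Not entailed — the poem is the patient, not an instrument — John used a whisk.
(c) Not entailed — John erased the poem, not the bread; the bread belongs to the examining event.
(d) Not entailed — the passage has John examining the bread, not Dara.
(e) Entailed — the narrative places the examining before the erasing.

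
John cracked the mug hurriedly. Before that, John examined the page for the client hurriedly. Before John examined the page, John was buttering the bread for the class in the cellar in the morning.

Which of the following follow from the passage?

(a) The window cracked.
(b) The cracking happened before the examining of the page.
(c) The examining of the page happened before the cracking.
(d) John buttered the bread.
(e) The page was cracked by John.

(a) Not entailed — the mug is what cracked, not the window.
(b) Not entailed — the narrative places the examining before the cracking, not after.
(c) Entailed — the narrative places the examining before the cracking.
(d) Not entailed — 'was buttering' is progressive on an accomplishment; it does not entail the completed 'buttered'.
(e) Not entailed — John cracked the mug, not the page; the page belongs to the examining event.

(c)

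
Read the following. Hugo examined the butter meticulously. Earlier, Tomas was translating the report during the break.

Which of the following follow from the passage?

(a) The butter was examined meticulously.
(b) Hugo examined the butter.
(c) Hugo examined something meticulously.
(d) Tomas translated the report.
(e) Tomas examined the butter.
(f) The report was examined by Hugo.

(a) Entailed — every conjunct here is already in the original examining event.
(b) Entailed — every conjunct here is already in the original examining event.
(c) Entailed — the original entails any weakening of itself; this just generalizes the patient.
(d) Not entailed — 'was translating' is progressive on an accomplishment; it does not entail the completed 'translated'.
(e) Not entailed — the passage has Hugo examining the butter, not Tomas.
(f) Not entailed — Hugo examined the butter, not the report; the report belongs to the translating event.

(a), (b), (c)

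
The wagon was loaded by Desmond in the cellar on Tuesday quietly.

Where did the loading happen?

in the cellar

'in the cellar' marks the location of the loading event.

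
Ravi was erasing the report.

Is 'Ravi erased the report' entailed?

no

'was erasing' is progressive; for an accomplishment like 'erase the report', it doesn't entail completion.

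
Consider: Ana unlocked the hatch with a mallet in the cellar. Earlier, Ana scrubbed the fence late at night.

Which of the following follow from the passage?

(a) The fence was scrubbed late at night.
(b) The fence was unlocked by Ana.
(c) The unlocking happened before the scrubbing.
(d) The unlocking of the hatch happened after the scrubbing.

(a), (d)

(a) Entailed — the original entails any weakening of itself; this just generalizes the agent.
(b) Not entailed — Ana unlocked the hatch, not the fence; the fence belongs to the scrubbing event.
(c) Not entailed — the narrative places the scrubbing before the unlocking, not after.
(d) Entailed — the narrative places the scrubbing before the unlocking.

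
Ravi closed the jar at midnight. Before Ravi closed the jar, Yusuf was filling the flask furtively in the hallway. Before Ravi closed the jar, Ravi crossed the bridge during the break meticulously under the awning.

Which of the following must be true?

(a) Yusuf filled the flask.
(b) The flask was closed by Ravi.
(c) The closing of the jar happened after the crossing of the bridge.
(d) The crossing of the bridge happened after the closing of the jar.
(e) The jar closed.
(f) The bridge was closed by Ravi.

(a) Not entailed — 'was filling' is progressive on an accomplishment; it does not entail the completed 'filled'.
(b) Not entailed — Ravi closed the jar, not the flask; the flask belongs to the filling event.
(c) Entailed — the narrative places the crossing before the closing.
(d) Not entailed — the narrative places the crossing before the closing, not after.
(e) Entailed — 'Ravi closed the jar' is causative; it entails the inchoative 'the jar closed'.
(f) Not entailed — Ravi closed the jar, not the bridge; the bridge belongs to the crossing event.

(c), (e)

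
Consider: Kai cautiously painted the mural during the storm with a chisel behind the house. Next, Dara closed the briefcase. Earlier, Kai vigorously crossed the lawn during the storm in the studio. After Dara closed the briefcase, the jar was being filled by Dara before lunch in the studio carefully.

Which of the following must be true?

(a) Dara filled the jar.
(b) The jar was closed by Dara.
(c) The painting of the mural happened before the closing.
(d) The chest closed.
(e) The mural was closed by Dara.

(c)

(a) Not entailed — 'was filling' is progressive on an accomplishment; it does not entail the completed 'filled'.
(b) Not entailed — Dara closed the briefcase, not the jar; the jar belongs to the filling event.
(c) Entailed — the narrative places the painting before the closing.
(d) Not entailed — the briefcase is what closed, not the chest.
(e) Not entailed — Dara closed the briefcase, not the mural; the mural belongs to the painting event.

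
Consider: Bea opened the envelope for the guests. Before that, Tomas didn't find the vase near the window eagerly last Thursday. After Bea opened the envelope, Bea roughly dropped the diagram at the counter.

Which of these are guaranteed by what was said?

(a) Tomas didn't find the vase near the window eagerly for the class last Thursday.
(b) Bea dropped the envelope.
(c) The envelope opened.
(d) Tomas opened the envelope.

(a), (c)

(a) Entailed — under negation, adding a further restriction is entailed: if no such finding event occurred, none occurred for the class either.
(b) Not entailed — Bea dropped the diagram, not the envelope; the envelope belongs to the opening event.
(c) Entailed — 'Bea opened the envelope' is causative; it entails the inchoative 'the envelope opened'.
(d) Not entailed — the passage has Bea opening the envelope, not Tomas.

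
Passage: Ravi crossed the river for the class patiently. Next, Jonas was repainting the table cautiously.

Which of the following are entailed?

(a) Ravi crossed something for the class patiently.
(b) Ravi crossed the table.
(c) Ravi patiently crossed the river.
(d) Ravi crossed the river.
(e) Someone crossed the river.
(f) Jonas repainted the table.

(a), (c), (d), (e)

(a) Entailed — this follows by dropping conjuncts from the crossing event's description.
(b) Not entailed — Ravi crossed the river, not the table; the table belongs to the repainting event.
(c) Entailed — the original entails any weakening of itself; this just drops 'for the class'.
(d) Entailed — the original entails any weakening of itself; this just drops 'for the class', 'patiently'.
(e) Entailed — the original entails any weakening of itself; this just drops 'for the class', 'patiently' and generalizes the agent.
(f) Not entailed — 'was repainting' is progressive on an accomplishment; it does not entail the completed 'repainted'.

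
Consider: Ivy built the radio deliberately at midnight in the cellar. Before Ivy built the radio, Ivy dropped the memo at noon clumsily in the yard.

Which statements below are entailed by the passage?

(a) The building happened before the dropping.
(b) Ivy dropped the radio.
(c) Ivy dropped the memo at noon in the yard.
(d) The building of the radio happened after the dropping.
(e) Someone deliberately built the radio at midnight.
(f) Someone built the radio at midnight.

(a) Not entailed — the narrative places the dropping before the building, not after.
(b) Not entailed — Ivy dropped the memo, not the radio; the radio belongs to the building event.
(c) Entailed — this follows by dropping conjuncts from the dropping event's description.
(d) Entailed — the narrative places the dropping before the building.
(e) Entailed — every conjunct here is already in the original building event.
(f) Entailed — the original entails any weakening of itself; this just drops 'in the cellar', 'deliberately' and generalizes the agent.

(c), (d), (e), (f)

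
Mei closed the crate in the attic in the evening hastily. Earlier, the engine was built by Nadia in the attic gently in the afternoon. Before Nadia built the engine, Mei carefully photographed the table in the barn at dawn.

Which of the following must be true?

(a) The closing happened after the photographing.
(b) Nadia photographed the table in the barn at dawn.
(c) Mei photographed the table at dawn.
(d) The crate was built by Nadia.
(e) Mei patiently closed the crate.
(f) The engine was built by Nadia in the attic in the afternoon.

(a) Entailed — the narrative places the photographing before the closing.
(b) Not entailed — the passage has Mei photographing the table, not Nadia.
(c) Entailed — this follows by dropping conjuncts from the photographing event's description.
(d) Not entailed — Nadia built the engine, not the crate; the crate belongs to the closing event.
(e) Not entailed — 'patiently' adds a manner not in (and inconsistent with) the original.
(f) Entailed — dropping 'gently' leaves a sub-description the original still satisfies.

(a), (c), (f)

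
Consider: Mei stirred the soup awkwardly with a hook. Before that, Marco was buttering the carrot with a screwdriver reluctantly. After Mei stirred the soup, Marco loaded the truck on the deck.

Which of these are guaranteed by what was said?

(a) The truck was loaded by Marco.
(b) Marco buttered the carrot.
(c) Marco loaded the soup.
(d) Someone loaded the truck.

(a), (d)

(a) Entailed — this follows by dropping conjuncts from the loading event's description.
(b) Not entailed — 'was buttering' is progressive on an accomplishment; it does not entail the completed 'buttered'.
(c) Not entailed — Marco loaded the truck, not the soup; the soup belongs to the stirring event.
(d) Entailed — dropping 'on the deck' and generalizing the agent leaves a sub-description the original still satisfies.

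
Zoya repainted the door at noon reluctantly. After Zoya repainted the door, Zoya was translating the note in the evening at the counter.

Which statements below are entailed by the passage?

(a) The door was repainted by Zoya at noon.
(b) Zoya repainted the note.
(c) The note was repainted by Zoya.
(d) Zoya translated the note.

(a) Entailed — the original entails any weakening of itself; this just drops 'reluctantly'.
(b) Not entailed — Zoya repainted the door, not the note; the note belongs to the translating event.
(c) Not entailed — Zoya repainted the door, not the note; the note belongs to the translating event.
(d) Not entailed — 'was translating' is progressive on an accomplishment; it does not entail the completed 'translated'.

(a)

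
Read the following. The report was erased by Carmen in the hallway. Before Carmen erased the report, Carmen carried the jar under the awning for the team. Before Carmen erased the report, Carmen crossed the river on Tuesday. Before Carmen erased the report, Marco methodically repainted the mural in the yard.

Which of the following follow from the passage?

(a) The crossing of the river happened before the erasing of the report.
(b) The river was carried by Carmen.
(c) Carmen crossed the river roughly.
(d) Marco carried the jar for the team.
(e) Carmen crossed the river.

(a), (e)

(a) Entailed — the narrative places the crossing before the erasing.
(b) Not entailed — Carmen carried the jar, not the river; the river belongs to the crossing event.
(c) Not entailed — 'roughly' adds information not in the original event.
(d) Not entailed — the passage has Carmen carrying the jar, not Marco.
(e) Entailed — this follows by dropping conjuncts from the crossing event's description.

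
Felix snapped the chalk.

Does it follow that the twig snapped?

Nothing is said about any twig; only the chalk is affected.

no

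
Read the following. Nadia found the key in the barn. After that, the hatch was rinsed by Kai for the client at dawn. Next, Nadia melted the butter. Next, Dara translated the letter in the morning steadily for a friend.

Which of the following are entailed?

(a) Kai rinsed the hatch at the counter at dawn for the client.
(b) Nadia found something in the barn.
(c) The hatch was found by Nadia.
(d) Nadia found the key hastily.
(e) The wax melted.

(a) Not entailed — 'at the counter' adds information not in the original event.
(b) Entailed — this follows by dropping conjuncts from the finding event's description.
(c) Not entailed — Nadia found the key, not the hatch; the hatch belongs to the rinsing event.
(d) Not entailed — 'hastily' adds information not in the original event.
(e) Not entailed — the butter is what melted, not the wax.

(b)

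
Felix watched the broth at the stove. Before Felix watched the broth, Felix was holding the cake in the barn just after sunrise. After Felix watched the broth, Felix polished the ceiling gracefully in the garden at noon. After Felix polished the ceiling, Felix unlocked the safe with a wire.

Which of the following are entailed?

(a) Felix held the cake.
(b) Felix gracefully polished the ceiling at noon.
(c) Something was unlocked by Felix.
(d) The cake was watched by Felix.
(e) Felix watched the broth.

(a), (b), (c), (e)

(a) Entailed — 'hold' is an activity; 'was holding' entails that some holding happened, so 'held' holds.
(b) Entailed — this follows by dropping conjuncts from the polishing event's description.
(c) Entailed — every conjunct here is already in the original unlocking event.
(d) Not entailed — Felix watched the broth, not the cake; the cake belongs to the holding event.
(e) Entailed — dropping 'at the stove' leaves a sub-description the original still satisfies.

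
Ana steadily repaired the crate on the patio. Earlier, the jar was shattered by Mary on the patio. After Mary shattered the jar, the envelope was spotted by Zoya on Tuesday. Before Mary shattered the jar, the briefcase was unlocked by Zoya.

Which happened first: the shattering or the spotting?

The connectives place the shattering before the spotting.

the shattering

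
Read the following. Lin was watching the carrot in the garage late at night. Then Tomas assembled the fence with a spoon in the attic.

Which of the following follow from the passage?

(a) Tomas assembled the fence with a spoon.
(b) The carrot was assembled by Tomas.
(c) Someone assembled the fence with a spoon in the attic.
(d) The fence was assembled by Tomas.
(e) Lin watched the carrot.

(a), (c), (d), (e)

(a) Entailed — every conjunct here is already in the original assembling event.
(b) Not entailed — Tomas assembled the fence, not the carrot; the carrot belongs to the watching event.
(c) Entailed — generalizing the agent leaves a sub-description the original still satisfies.
(d) Entailed — the original entails any weakening of itself; this just drops 'with a spoon', 'in the attic'.
(e) Entailed — 'watch' is an activity; 'was watching' entails that some watching happened, so 'watched' holds.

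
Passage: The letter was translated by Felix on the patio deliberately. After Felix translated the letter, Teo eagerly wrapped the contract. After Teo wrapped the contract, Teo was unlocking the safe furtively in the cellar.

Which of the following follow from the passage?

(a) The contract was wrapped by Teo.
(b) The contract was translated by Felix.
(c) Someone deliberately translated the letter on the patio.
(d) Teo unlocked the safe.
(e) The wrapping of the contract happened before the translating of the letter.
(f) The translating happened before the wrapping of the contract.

(a), (c), (f)

(a) Entailed — every conjunct here is already in the original wrapping event.
(b) Not entailed — Felix translated the letter, not the contract; the contract belongs to the wrapping event.
(c) Entailed — generalizing the agent leaves a sub-description the original still satisfies.
(d) Not entailed — 'was unlocking' is progressive on an accomplishment; it does not entail the completed 'unlocked'.
(e) Not entailed — the narrative places the translating before the wrapping, not after.
(f) Entailed — the narrative places the translating before the wrapping.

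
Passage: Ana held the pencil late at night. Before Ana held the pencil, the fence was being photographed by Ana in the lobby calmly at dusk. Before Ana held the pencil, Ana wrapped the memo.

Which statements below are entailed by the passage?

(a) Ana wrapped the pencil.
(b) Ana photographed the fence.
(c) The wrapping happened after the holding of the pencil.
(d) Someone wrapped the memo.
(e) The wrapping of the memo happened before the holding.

(a) Not entailed — Ana wrapped the memo, not the pencil; the pencil belongs to the holding event.
(b) Not entailed — 'was photographing' is progressive on an accomplishment; it does not entail the completed 'photographed'.
(c) Not entailed — the narrative places the wrapping before the holding, not after.
(d) Entailed — this follows by dropping conjuncts from the wrapping event's description.
(e) Entailed — the narrative places the wrapping before the holding.

(d), (e)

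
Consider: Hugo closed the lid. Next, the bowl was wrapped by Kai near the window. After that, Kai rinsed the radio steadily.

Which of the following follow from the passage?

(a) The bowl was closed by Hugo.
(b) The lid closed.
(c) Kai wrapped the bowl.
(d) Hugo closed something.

(a) Not entailed — Hugo closed the lid, not the bowl; the bowl belongs to the wrapping event.
(b) Entailed — 'Hugo closed the lid' is causative; it entails the inchoative 'the lid closed'.
(c) Entailed — every conjunct here is already in the original wrapping event.
(d) Entailed — this follows by dropping conjuncts from the closing event's description.

(b), (c), (d)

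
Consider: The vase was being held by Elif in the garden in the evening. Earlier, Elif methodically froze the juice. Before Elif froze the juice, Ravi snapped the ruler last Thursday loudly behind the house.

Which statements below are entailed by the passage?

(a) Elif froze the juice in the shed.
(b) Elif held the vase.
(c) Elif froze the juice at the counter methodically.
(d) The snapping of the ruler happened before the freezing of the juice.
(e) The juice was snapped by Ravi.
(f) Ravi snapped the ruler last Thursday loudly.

(b), (d), (f)

(a) Not entailed — 'in the shed' adds information not in the original event.
(b) Entailed — 'hold' is an activity; 'was holding' entails that some holding happened, so 'held' holds.
(c) Not entailed — 'at the counter' adds information not in the original event.
(d) Entailed — the narrative places the snapping before the freezing.
(e) Not entailed — Ravi snapped the ruler, not the juice; the juice belongs to the freezing event.
(f) Entailed — dropping 'behind the house' leaves a sub-description the original still satisfies.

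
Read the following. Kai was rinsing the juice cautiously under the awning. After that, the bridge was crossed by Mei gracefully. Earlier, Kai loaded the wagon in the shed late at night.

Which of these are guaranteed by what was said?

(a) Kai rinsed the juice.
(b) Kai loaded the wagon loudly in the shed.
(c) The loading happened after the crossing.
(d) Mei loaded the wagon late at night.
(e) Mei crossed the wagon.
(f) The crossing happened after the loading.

(a) Entailed — 'rinse' is an activity; 'was rinsing' entails that some rinsing happened, so 'rinsed' holds.
(b) Not entailed — 'loudly' adds information not in the original event.
(c) Not entailed — the narrative places the loading before the crossing, not after.
(d) Not entailed — the passage has Kai loading the wagon, not Mei.
(e) Not entailed — Mei crossed the bridge, not the wagon; the wagon belongs to the loading event.
(f) Entailed — the narrative places the loading before the crossing.

(a), (f)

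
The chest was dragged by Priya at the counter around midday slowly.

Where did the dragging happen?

'at the counter' marks the location of the dragging event.

at the counter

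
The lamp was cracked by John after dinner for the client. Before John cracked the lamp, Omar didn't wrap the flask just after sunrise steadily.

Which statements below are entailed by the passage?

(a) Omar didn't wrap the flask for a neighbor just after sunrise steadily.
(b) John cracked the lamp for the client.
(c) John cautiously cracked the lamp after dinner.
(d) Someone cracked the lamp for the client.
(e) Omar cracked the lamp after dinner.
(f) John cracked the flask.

(a), (b), (d)

(a) Entailed — under negation, adding a further restriction is entailed: if no such wrapping event occurred, none occurred for a neighbor either.
(b) Entailed — the original entails any weakening of itself; this just drops 'after dinner'.
(c) Not entailed — 'cautiously' adds information not in the original event.
(d) Entailed — the original entails any weakening of itself; this just drops 'after dinner' and generalizes the agent.
(e) Not entailed — the passage has John cracking the lamp, not Omar.
(f) Not entailed — John cracked the lamp, not the flask; the flask belongs to the wrapping event.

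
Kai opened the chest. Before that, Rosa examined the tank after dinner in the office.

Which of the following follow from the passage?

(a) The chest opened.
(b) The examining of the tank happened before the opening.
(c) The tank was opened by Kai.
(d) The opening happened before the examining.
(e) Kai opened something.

(a), (b), (e)

(a) Entailed — 'Kai opened the chest' is causative; it entails the inchoative 'the chest opened'.
(b) Entailed — the narrative places the examining before the opening.
(c) Not entailed — Kai opened the chest, not the tank; the tank belongs to the examining event.
(d) Not entailed — the narrative places the examining before the opening, not after.
(e) Entailed — generalizing the patient leaves a sub-description the original still satisfies.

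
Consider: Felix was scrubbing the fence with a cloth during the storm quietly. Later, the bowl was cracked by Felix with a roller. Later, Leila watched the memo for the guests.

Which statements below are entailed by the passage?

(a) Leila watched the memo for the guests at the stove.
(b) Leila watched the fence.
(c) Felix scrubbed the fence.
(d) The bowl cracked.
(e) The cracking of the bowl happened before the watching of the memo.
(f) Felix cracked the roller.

(c), (d), (e)

(a) Not entailed — 'at the stove' adds information not in the original event.
(b) Not entailed — Leila watched the memo, not the fence; the fence belongs to the scrubbing event.
(c) Entailed — 'scrub' is an activity; 'was scrubbing' entails that some scrubbing happened, so 'scrubbed' holds.
(d) Entailed — 'Felix cracked the bowl' is causative; it entails the inchoative 'the bowl cracked'.
(e) Entailed — the narrative places the cracking before the watching.
(f) Not entailed — the roller is the instrument, not what was cracked.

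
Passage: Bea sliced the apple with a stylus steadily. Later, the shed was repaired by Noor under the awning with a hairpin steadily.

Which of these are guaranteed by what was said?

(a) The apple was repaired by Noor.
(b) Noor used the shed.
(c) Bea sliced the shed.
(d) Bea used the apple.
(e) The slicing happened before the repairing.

(e)

(a) Not entailed — Noor repaired the shed, not the apple; the apple belongs to the slicing event.
(b) Not entailed — the shed is the patient, not an instrument — Noor used a hairpin.
(c) Not entailed — Bea sliced the apple, not the shed; the shed belongs to the repairing event.
(d) Not entailed — the apple is the patient, not an instrument — Bea used a stylus.
(e) Entailed — the narrative places the slicing before the repairing.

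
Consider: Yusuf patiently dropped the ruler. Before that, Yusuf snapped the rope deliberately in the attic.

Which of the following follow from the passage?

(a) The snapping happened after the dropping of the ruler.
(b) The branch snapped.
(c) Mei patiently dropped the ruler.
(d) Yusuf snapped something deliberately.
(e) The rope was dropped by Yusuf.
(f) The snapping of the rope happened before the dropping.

(a) Not entailed — the narrative places the snapping before the dropping, not after.
(b) Not entailed — the rope is what snapped, not the branch.
(c) Not entailed — the passage has Yusuf dropping the ruler, not Mei.
(d) Entailed — the original entails any weakening of itself; this just drops 'in the attic' and generalizes the patient.
(e) Not entailed — Yusuf dropped the ruler, not the rope; the rope belongs to the snapping event.
(f) Entailed — the narrative places the snapping before the dropping.

(d), (f)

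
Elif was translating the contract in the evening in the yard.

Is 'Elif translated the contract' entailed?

no

'was translating' is progressive; for an accomplishment like 'translate the contract', it doesn't entail completion.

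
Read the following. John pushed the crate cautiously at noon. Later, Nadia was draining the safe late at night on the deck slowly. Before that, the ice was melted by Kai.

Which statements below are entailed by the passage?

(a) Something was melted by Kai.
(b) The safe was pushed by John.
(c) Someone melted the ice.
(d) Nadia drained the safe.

(a), (c)

(a) Entailed — generalizing the patient leaves a sub-description the original still satisfies.
(b) Not entailed — John pushed the crate, not the safe; the safe belongs to the draining event.
(c) Entailed — the original entails any weakening of itself; this just generalizes the agent.
(d) Not entailed — 'was draining' is progressive on an accomplishment; it does not entail the completed 'drained'.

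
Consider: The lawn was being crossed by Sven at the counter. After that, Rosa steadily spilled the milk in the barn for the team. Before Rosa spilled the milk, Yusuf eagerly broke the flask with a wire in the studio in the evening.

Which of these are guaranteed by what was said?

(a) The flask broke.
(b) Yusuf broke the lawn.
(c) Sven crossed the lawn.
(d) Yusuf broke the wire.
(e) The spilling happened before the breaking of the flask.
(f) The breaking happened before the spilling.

(a) Entailed — 'Yusuf broke the flask' is causative; it entails the inchoative 'the flask broke'.
(b) Not entailed — Yusuf broke the flask, not the lawn; the lawn belongs to the crossing event.
(c) Not entailed — 'was crossing' is progressive on an accomplishment; it does not entail the completed 'crossed'.
(d) Not entailed — the wire is the instrument, not what was broken.
(e) Not entailed — the narrative places the breaking before the spilling, not after.
(f) Entailed — the narrative places the breaking before the spilling.

(a), (f)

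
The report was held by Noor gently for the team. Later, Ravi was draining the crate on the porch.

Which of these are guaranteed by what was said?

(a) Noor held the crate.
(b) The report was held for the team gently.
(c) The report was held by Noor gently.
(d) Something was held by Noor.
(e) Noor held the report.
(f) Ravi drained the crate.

(a) Not entailed — Noor held the report, not the crate; the crate belongs to the draining event.
(b) Entailed — generalizing the agent leaves a sub-description the original still satisfies.
(c) Entailed — dropping 'for the team' leaves a sub-description the original still satisfies.
(d) Entailed — every conjunct here is already in the original holding event.
(e) Entailed — dropping 'gently', 'for the team' leaves a sub-description the original still satisfies.
(f) Not entailed — 'was draining' is progressive on an accomplishment; it does not entail the completed 'drained'.

(b), (c), (d), (e)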